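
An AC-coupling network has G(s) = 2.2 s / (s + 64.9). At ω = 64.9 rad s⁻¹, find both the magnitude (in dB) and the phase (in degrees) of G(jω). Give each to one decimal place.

|G| = 3.8 dB, ∠G = 45.0°

|j64.9| = 64.9
|j64.9 + 64.9| = √(64.9² + 64.9²) = 91.78
|G(j64.9)| = 2.2 × 64.9 / 91.78 = 1.5556
20 log₁₀(1.5556) = 3.84 dB
∠(j64.9) = 90.00°
∠(j64.9 + 64.9) = arctan(64.9/64.9) = 45.00°
∠G(j64.9) = 90.00° − 45.00° = 45.00°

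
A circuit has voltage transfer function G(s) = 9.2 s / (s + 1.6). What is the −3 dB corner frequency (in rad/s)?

1.6 rad/s

For a single-pole high-pass, the −3 dB point is at the pole: ω = 1.6 rad/s.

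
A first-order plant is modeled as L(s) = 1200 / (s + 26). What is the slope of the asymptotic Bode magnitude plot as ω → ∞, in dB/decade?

-20 dB/decade

With 0 zeros and 1 pole, the high-frequency asymptotic slope is 20 × (0 − 1) = -20 dB/decade.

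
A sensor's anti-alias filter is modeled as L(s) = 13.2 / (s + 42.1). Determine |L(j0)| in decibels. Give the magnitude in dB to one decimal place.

-10.1 dB

L(0) = 13.2 / 42.1 = 0.31354
20 log₁₀(0.31354) = -10.07 dB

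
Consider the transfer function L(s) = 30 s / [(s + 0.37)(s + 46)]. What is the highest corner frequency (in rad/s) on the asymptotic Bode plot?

46 rad/s

Break frequencies occur at each pole and zero magnitude: 0.37 rad/s, 46 rad/s.
The highest is 46 rad/s.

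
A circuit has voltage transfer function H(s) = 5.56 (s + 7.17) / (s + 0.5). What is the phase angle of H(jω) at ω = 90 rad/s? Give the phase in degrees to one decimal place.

-4.2°

∠(j90 + 7.17) = arctan(90/7.17) = 85.45°
∠(j90 + 0.5) = arctan(90/0.5) = 89.68°
∠H(j90) = 85.45° − 89.68° = -4.24°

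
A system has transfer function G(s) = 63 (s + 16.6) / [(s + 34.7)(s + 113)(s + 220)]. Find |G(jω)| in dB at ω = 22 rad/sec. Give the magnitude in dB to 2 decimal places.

|j22 + 16.6| = √(22² + 16.6²) = 27.56
|j22 + 34.7| = √(22² + 34.7²) = 41.09
|j22 + 113| = √(22² + 113²) = 115.1
|j22 + 220| = √(22² + 220²) = 221.1
|G(j22)| = 63 × 27.56 / (41.09 × 115.1 × 221.1) = 0.0016603
20 log₁₀(0.0016603) = -55.596 dB

-55.60 dB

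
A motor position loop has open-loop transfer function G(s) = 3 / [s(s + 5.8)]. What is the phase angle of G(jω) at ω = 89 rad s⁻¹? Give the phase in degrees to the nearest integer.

-176 deg

∠(j89 + 5.8) = arctan(89/5.8) = 86.27°
∠(j89) = 90.00°
∠G(j89) = − (86.27° + 90.00°) = -176.27°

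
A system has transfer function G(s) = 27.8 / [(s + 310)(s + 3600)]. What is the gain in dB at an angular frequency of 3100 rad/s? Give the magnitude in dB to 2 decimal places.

-114.52 dB

|j3100 + 310| = √(3100² + 310²) = 3115
|j3100 + 3600| = √(3100² + 3600²) = 4751
|G(j3100)| = 27.8 / (3115 × 4751) = 1.8783e-06
20 log₁₀(1.8783e-06) = -114.525 dB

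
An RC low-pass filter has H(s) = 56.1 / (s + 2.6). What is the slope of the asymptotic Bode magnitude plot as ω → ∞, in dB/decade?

-20 dB/decade

With 0 zeros and 1 pole, the high-frequency asymptotic slope is 20 × (0 − 1) = -20 dB/decade.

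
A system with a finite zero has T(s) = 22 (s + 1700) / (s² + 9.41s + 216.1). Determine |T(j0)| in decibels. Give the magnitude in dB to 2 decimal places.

44.76 dB

T(0) = 22 × 1700 / 216.1 = 173.07
20 log₁₀(173.07) = 44.764 dB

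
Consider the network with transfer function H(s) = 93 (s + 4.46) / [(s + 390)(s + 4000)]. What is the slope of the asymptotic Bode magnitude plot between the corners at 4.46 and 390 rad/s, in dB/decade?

20 dB/decade

In this band the factors already past their corner are: zero at 4.46; net slope = 20 dB/decade.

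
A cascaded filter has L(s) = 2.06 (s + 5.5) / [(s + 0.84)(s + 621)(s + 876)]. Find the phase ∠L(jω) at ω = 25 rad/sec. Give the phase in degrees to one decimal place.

-14.4°

∠(j25 + 5.5) = arctan(25/5.5) = 77.59°
∠(j25 + 0.84) = arctan(25/0.84) = 88.08°
∠(j25 + 621) = arctan(25/621) = 2.31°
∠(j25 + 876) = arctan(25/876) = 1.63°
∠L(j25) = 77.59° − (88.08° + 2.31° + 1.63°) = -14.42°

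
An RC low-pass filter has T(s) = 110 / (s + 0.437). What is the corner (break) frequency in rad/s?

The single real pole at s = −0.437 gives a corner at ω = 0.437 rad/s.

0.437 rad/s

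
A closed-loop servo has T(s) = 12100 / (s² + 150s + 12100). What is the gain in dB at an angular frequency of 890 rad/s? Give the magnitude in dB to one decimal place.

-36.3 dB

|(j890)² + 150(j890) + 12100| = |-7.8e+05 + j1.335e+05| = 7.913e+05
|T(j890)| = 12100 / 7.913e+05 = 0.01529
20 log₁₀(0.01529) = -36.31 dB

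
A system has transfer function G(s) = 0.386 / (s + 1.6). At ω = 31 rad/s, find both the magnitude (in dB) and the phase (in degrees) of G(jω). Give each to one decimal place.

|j31 + 1.6| = √(31² + 1.6²) = 31.04
|G(j31)| = 0.386 / 31.04 = 0.012435
20 log₁₀(0.012435) = -38.11 dB
∠(j31 + 1.6) = arctan(31/1.6) = 87.05°
∠G(j31) = −87.05° = -87.05°

|G| = -38.1 dB, ∠G = -87.0°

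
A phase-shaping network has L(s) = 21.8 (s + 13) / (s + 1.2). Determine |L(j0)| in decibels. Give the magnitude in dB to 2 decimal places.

L(0) = 21.8 × 13 / 1.2 = 236.17
20 log₁₀(236.17) = 47.464 dB

47.46 dB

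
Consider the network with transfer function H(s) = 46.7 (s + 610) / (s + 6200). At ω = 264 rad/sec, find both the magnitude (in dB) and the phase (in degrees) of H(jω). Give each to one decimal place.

|j264 + 610| = √(264² + 610²) = 664.7
|j264 + 6200| = √(264² + 6200²) = 6206
|H(j264)| = 46.7 × 664.7 / 6206 = 5.002
20 log₁₀(5.002) = 13.98 dB
∠(j264 + 610) = arctan(264/610) = 23.40°
∠(j264 + 6200) = arctan(264/6200) = 2.44°
∠H(j264) = 23.40° − 2.44° = 20.96°

|H| = 14.0 dB, ∠H = 21.0°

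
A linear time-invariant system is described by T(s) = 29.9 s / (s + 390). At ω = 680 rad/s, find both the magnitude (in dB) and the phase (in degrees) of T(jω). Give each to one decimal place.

|T| = 28.3 dB, ∠T = 29.8 deg

|j680| = 680
|j680 + 390| = √(680² + 390²) = 783.9
|T(j680)| = 29.9 × 680 / 783.9 = 25.937
20 log₁₀(25.937) = 28.28 dB
∠(j680) = 90.00°
∠(j680 + 390) = arctan(680/390) = 60.16°
∠T(j680) = 90.00° − 60.16° = 29.84°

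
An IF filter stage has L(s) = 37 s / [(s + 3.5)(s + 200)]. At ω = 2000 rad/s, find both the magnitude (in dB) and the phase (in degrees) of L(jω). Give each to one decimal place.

|j2000| = 2000
|j2000 + 3.5| = √(2000² + 3.5²) = 2000
|j2000 + 200| = √(2000² + 200²) = 2010
|L(j2000)| = 37 × 2000 / (2000 × 2010) = 0.018408
20 log₁₀(0.018408) = -34.70 dB
∠(j2000) = 90.00°
∠(j2000 + 3.5) = arctan(2000/3.5) = 89.90°
∠(j2000 + 200) = arctan(2000/200) = 84.29°
∠L(j2000) = 90.00° − (89.90° + 84.29°) = -84.19°

|L| = -34.7 dB, ∠L = -84.2°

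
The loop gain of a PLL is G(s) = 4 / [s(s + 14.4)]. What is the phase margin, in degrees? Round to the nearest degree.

Gain crossover: |G(jω)| = 1 at ω ≈ 0.278 rad s⁻¹.
∠G(j0.278) = −90° − arctan(0.278/14.4) ≈ -91.10°
PM = 180° + (-91.10°) = 88.90°

89°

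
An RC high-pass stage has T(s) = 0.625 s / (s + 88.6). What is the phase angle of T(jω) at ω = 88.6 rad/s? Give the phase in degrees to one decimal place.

45.0 deg

∠(j88.6) = 90.00°
∠(j88.6 + 88.6) = arctan(88.6/88.6) = 45.00°
∠T(j88.6) = 90.00° − 45.00° = 45.00°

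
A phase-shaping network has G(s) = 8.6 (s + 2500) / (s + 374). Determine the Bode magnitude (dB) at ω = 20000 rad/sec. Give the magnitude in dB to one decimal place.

|j20000 + 2500| = √(20000² + 2500²) = 2.016e+04
|j20000 + 374| = √(20000² + 374²) = 2e+04
|G(j20000)| = 8.6 × 2.016e+04 / 2e+04 = 8.6654
20 log₁₀(8.6654) = 18.76 dB

18.8 dB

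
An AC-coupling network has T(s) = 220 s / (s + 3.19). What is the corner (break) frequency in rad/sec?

3.19 rad/sec

The single real pole at s = −3.19 gives a corner at ω = 3.19 rad/sec.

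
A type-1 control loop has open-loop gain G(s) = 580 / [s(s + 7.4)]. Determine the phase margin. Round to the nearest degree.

17°

Gain crossover: |G(jω)| = 1 at ω ≈ 23.5 rad/sec.
∠G(j23.5) = −90° − arctan(23.5/7.4) ≈ -162.54°
PM = 180° + (-162.54°) = 17.46°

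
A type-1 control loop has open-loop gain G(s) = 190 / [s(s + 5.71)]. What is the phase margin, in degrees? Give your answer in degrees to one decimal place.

Gain crossover: |G(jω)| = 1 at ω ≈ 13.2 rad s⁻¹.
∠G(j13.2) = −90° − arctan(13.2/5.71) ≈ -156.62°
PM = 180° + (-156.62°) = 23.38°

23.4°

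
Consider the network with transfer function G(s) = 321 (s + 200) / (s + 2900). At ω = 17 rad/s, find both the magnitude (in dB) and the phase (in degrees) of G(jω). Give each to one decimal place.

|G| = 26.9 dB, ∠G = 4.5°

|j17 + 200| = √(17² + 200²) = 200.7
|j17 + 2900| = √(17² + 2900²) = 2900
|G(j17)| = 321 × 200.7 / 2900 = 22.217
20 log₁₀(22.217) = 26.93 dB
∠(j17 + 200) = arctan(17/200) = 4.86°
∠(j17 + 2900) = arctan(17/2900) = 0.34°
∠G(j17) = 4.86° − 0.34° = 4.52°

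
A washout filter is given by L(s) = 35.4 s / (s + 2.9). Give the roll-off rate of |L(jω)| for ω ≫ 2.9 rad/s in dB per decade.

0 dB/decade

With 1 zero and 1 pole, the high-frequency asymptotic slope is 20 × (1 − 1) = 0 dB/decade.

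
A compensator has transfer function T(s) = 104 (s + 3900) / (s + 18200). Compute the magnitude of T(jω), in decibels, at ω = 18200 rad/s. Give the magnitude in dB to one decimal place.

|j18200 + 3900| = √(18200² + 3900²) = 1.861e+04
|j18200 + 18200| = √(18200² + 18200²) = 2.574e+04
|T(j18200)| = 104 × 1.861e+04 / 2.574e+04 = 75.209
20 log₁₀(75.209) = 37.53 dB

37.5 dB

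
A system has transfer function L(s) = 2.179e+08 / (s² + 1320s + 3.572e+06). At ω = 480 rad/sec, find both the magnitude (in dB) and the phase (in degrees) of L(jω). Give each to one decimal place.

|L| = 36.1 dB, ∠L = -10.7°

|(j480)² + 1320(j480) + 3.572e+06| = |3.3416e+06 + j6.336e+05| = 3.401e+06
|L(j480)| = 2.179e+08 / 3.401e+06 = 64.067
20 log₁₀(64.067) = 36.13 dB
∠[(j480)² + 1320(j480) + 3.572e+06] = ∠[3.3416e+06 + j6.336e+05] = 10.74°
∠L(j480) = −10.74° = -10.74°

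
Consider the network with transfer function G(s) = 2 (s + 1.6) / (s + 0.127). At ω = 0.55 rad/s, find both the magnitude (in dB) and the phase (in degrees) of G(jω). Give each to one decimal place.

|j0.55 + 1.6| = √(0.55² + 1.6²) = 1.692
|j0.55 + 0.127| = √(0.55² + 0.127²) = 0.5645
|G(j0.55)| = 2 × 1.692 / 0.5645 = 5.9946
20 log₁₀(5.9946) = 15.56 dB
∠(j0.55 + 1.6) = arctan(0.55/1.6) = 18.97°
∠(j0.55 + 0.127) = arctan(0.55/0.127) = 77.00°
∠G(j0.55) = 18.97° − 77.00° = -58.03°

|G| = 15.6 dB, ∠G = -58.0 deg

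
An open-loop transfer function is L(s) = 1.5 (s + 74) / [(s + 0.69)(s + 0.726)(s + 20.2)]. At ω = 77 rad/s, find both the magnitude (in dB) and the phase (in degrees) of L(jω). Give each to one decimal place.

|L| = -69.4 dB, ∠L = -208.1°

|j77 + 74| = √(77² + 74²) = 106.8
|j77 + 0.69| = √(77² + 0.69²) = 77
|j77 + 0.726| = √(77² + 0.726²) = 77
|j77 + 20.2| = √(77² + 20.2²) = 79.61
|L(j77)| = 1.5 × 106.8 / (77 × 77 × 79.61) = 0.00033937
20 log₁₀(0.00033937) = -69.39 dB
∠(j77 + 74) = arctan(77/74) = 46.14°
∠(j77 + 0.69) = arctan(77/0.69) = 89.49°
∠(j77 + 0.726) = arctan(77/0.726) = 89.46°
∠(j77 + 20.2) = arctan(77/20.2) = 75.30°
∠L(j77) = 46.14° − (89.49° + 89.46° + 75.30°) = -208.11°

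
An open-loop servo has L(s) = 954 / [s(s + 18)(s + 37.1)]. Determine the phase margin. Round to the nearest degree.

83°

Gain crossover: |L(jω)| = 1 at ω ≈ 1.42 rad/s.
∠L(j1.42) = −90° − arctan(1.42/18) − arctan(1.42/37.1) ≈ -96.72°
PM = 180° + (-96.72°) = 83.28°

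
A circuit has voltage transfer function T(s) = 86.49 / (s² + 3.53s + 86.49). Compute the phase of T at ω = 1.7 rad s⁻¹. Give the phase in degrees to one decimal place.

∠[(j1.7)² + 3.53(j1.7) + 86.49] = ∠[83.6 + j6.001] = 4.11°
∠T(j1.7) = −4.11° = -4.11°

-4.1°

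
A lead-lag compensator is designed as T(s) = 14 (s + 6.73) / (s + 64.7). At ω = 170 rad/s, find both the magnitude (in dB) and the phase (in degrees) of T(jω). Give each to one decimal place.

|j170 + 6.73| = √(170² + 6.73²) = 170.1
|j170 + 64.7| = √(170² + 64.7²) = 181.9
|T(j170)| = 14 × 170.1 / 181.9 = 13.095
20 log₁₀(13.095) = 22.34 dB
∠(j170 + 6.73) = arctan(170/6.73) = 87.73°
∠(j170 + 64.7) = arctan(170/64.7) = 69.16°
∠T(j170) = 87.73° − 69.16° = 18.57°

|T| = 22.3 dB, ∠T = 18.6°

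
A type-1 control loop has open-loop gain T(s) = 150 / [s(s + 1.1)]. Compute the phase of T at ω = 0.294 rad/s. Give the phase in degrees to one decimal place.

∠(j0.294 + 1.1) = arctan(0.294/1.1) = 14.96°
∠(j0.294) = 90.00°
∠T(j0.294) = − (14.96° + 90.00°) = -104.96°

-105.0°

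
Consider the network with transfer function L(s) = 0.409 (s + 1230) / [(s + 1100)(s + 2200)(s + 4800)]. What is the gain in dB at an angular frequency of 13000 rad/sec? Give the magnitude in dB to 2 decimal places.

|j13000 + 1230| = √(13000² + 1230²) = 1.306e+04
|j13000 + 1100| = √(13000² + 1100²) = 1.305e+04
|j13000 + 2200| = √(13000² + 2200²) = 1.318e+04
|j13000 + 4800| = √(13000² + 4800²) = 1.386e+04
|L(j13000)| = 0.409 × 1.306e+04 / (1.305e+04 × 1.318e+04 × 1.386e+04) = 2.2405e-09
20 log₁₀(2.2405e-09) = -172.993 dB

-172.99 dB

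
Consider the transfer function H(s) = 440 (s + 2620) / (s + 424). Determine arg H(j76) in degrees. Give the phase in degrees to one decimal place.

-8.5°

∠(j76 + 2620) = arctan(76/2620) = 1.66°
∠(j76 + 424) = arctan(76/424) = 10.16°
∠H(j76) = 1.66° − 10.16° = -8.50°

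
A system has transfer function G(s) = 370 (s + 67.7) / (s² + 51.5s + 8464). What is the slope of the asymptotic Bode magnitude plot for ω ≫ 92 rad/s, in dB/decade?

With 1 zero and 2 poles, the high-frequency asymptotic slope is 20 × (1 − 2) = -20 dB/decade.

-20 dB/decade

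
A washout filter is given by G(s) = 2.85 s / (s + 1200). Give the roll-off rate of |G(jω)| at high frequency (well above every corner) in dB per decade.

With 1 zero and 1 pole, the high-frequency asymptotic slope is 20 × (1 − 1) = 0 dB/decade.

0 dB/decade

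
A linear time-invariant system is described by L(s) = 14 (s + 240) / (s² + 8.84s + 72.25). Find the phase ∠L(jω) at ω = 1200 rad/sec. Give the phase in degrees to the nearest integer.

-101°

∠(j1200 + 240) = arctan(1200/240) = 78.69°
∠[(j1200)² + 8.84(j1200) + 72.25] = ∠[-1.4399e+06 + j10608] = 179.58°
∠L(j1200) = 78.69° − 179.58° = -100.89°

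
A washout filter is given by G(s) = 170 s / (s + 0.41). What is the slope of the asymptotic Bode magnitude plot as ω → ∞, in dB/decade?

0 dB/decade

With 1 zero and 1 pole, the high-frequency asymptotic slope is 20 × (1 − 1) = 0 dB/decade.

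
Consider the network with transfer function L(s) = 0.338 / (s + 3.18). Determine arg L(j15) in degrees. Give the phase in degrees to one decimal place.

∠(j15 + 3.18) = arctan(15/3.18) = 78.03°
∠L(j15) = −78.03° = -78.03°

-78.0°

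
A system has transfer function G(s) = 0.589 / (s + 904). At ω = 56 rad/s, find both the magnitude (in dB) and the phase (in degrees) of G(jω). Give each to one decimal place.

|j56 + 904| = √(56² + 904²) = 905.7
|G(j56)| = 0.589 / 905.7 = 0.0006503
20 log₁₀(0.0006503) = -63.74 dB
∠(j56 + 904) = arctan(56/904) = 3.54°
∠G(j56) = −3.54° = -3.54°

|G| = -63.7 dB, ∠G = -3.5°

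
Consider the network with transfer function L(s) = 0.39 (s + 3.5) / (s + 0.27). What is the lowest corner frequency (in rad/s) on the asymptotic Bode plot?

0.27 rad/s

Break frequencies occur at each pole and zero magnitude: 0.27 rad/s, 3.5 rad/s.
The lowest is 0.27 rad/s.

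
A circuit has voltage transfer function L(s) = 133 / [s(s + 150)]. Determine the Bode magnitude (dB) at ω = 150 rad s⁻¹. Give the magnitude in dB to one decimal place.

-47.6 dB

|j150 + 150| = √(150² + 150²) = 212.1
|j150| = 150
|L(j150)| = 133 / (212.1 × 150) = 0.0041798
20 log₁₀(0.0041798) = -47.58 dB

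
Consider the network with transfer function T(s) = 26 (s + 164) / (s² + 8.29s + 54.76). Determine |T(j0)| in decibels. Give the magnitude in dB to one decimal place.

37.8 dB

T(0) = 26 × 164 / 54.76 = 77.867
20 log₁₀(77.867) = 37.83 dB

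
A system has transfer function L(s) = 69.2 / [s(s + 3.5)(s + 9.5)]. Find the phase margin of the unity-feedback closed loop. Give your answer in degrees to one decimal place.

Gain crossover: |L(jω)| = 1 at ω ≈ 1.81 rad s⁻¹.
∠L(j1.81) = −90° − arctan(1.81/3.5) − arctan(1.81/9.5) ≈ -128.22°
PM = 180° + (-128.22°) = 51.78°

51.8°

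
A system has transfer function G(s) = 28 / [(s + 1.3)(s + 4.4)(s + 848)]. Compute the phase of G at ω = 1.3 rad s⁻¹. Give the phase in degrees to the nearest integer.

∠(j1.3 + 1.3) = arctan(1.3/1.3) = 45.00°
∠(j1.3 + 4.4) = arctan(1.3/4.4) = 16.46°
∠(j1.3 + 848) = arctan(1.3/848) = 0.09°
∠G(j1.3) = − (45.00° + 16.46° + 0.09°) = -61.55°

-62°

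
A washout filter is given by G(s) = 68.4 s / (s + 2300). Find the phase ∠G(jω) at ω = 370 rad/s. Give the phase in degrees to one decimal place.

∠(j370) = 90.00°
∠(j370 + 2300) = arctan(370/2300) = 9.14°
∠G(j370) = 90.00° − 9.14° = 80.86°

80.9°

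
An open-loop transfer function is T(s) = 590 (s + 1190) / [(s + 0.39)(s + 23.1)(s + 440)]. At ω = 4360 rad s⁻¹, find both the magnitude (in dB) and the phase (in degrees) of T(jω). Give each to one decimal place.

|T| = -89.9 dB, ∠T = -189.2°

|j4360 + 1190| = √(4360² + 1190²) = 4519
|j4360 + 0.39| = √(4360² + 0.39²) = 4360
|j4360 + 23.1| = √(4360² + 23.1²) = 4360
|j4360 + 440| = √(4360² + 440²) = 4382
|T(j4360)| = 590 × 4519 / (4360 × 4360 × 4382) = 3.2009e-05
20 log₁₀(3.2009e-05) = -89.89 dB
∠(j4360 + 1190) = arctan(4360/1190) = 74.73°
∠(j4360 + 0.39) = arctan(4360/0.39) = 89.99°
∠(j4360 + 23.1) = arctan(4360/23.1) = 89.70°
∠(j4360 + 440) = arctan(4360/440) = 84.24°
∠T(j4360) = 74.73° − (89.99° + 89.70° + 84.24°) = -189.19°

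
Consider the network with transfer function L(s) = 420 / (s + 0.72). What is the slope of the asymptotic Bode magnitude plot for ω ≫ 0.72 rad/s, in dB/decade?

-20 dB/decade

With 0 zeros and 1 pole, the high-frequency asymptotic slope is 20 × (0 − 1) = -20 dB/decade.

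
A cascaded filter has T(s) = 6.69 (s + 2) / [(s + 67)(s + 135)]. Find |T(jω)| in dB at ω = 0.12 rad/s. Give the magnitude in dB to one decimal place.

|j0.12 + 2| = √(0.12² + 2²) = 2.004
|j0.12 + 67| = √(0.12² + 67²) = 67
|j0.12 + 135| = √(0.12² + 135²) = 135
|T(j0.12)| = 6.69 × 2.004 / (67 × 135) = 0.0014819
20 log₁₀(0.0014819) = -56.58 dB

-56.6 dB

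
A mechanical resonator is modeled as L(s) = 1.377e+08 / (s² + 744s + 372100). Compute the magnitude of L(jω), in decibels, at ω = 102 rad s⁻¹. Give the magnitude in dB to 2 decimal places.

51.42 dB

|(j102)² + 744(j102) + 372100| = |3.617e+05 + j75888| = 3.696e+05
|L(j102)| = 1.377e+08 / 3.696e+05 = 372.59
20 log₁₀(372.59) = 51.425 dB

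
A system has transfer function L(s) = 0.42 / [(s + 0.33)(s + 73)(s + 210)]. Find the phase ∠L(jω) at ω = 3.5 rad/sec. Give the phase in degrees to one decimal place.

∠(j3.5 + 0.33) = arctan(3.5/0.33) = 84.61°
∠(j3.5 + 73) = arctan(3.5/73) = 2.74°
∠(j3.5 + 210) = arctan(3.5/210) = 0.95°
∠L(j3.5) = − (84.61° + 2.74° + 0.95°) = -88.31°

-88.3 deg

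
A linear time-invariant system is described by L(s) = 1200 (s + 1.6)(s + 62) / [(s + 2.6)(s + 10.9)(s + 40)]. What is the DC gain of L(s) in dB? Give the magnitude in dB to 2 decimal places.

40.42 dB

L(0) = 1200 × 1.6 × 62 / (2.6 × 10.9 × 40) = 105.01
20 log₁₀(105.01) = 40.425 dB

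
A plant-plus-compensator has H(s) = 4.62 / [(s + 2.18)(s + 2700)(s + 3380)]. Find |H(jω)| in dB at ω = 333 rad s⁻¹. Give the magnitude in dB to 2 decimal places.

|j333 + 2.18| = √(333² + 2.18²) = 333
|j333 + 2700| = √(333² + 2700²) = 2720
|j333 + 3380| = √(333² + 3380²) = 3396
|H(j333)| = 4.62 / (333 × 2720 × 3396) = 1.5015e-09
20 log₁₀(1.5015e-09) = -176.469 dB

-176.47 dB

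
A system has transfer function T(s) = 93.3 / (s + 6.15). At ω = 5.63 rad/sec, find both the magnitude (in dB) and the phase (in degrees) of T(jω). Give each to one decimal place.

|T| = 21.0 dB, ∠T = -42.5°

|j5.63 + 6.15| = √(5.63² + 6.15²) = 8.338
|T(j5.63)| = 93.3 / 8.338 = 11.19
20 log₁₀(11.19) = 20.98 dB
∠(j5.63 + 6.15) = arctan(5.63/6.15) = 42.47°
∠T(j5.63) = −42.47° = -42.47°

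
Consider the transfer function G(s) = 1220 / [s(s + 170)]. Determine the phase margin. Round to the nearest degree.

Gain crossover: |G(jω)| = 1 at ω ≈ 7.17 rad/s.
∠G(j7.17) = −90° − arctan(7.17/170) ≈ -92.42°
PM = 180° + (-92.42°) = 87.58°

88°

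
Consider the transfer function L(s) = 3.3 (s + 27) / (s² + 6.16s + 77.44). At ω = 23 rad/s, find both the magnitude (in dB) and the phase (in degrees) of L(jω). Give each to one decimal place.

|j23 + 27| = √(23² + 27²) = 35.47
|(j23)² + 6.16(j23) + 77.44| = |-451.56 + j141.68| = 473.3
|L(j23)| = 3.3 × 35.47 / 473.3 = 0.24731
20 log₁₀(0.24731) = -12.14 dB
∠(j23 + 27) = arctan(23/27) = 40.43°
∠[(j23)² + 6.16(j23) + 77.44] = ∠[-451.56 + j141.68] = 162.58°
∠L(j23) = 40.43° − 162.58° = -122.15°

|L| = -12.1 dB, ∠L = -122.2°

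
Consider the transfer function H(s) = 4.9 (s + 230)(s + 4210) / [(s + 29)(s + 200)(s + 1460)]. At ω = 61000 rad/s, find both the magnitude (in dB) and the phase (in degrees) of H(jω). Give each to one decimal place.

|H| = -81.9 dB, ∠H = -92.6°

|j61000 + 230| = √(61000² + 230²) = 6.1e+04
|j61000 + 4210| = √(61000² + 4210²) = 6.115e+04
|j61000 + 29| = √(61000² + 29²) = 6.1e+04
|j61000 + 200| = √(61000² + 200²) = 6.1e+04
|j61000 + 1460| = √(61000² + 1460²) = 6.102e+04
|H(j61000)| = 4.9 × 6.1e+04 × 6.115e+04 / (6.1e+04 × 6.1e+04 × 6.102e+04) = 8.0496e-05
20 log₁₀(8.0496e-05) = -81.88 dB
∠(j61000 + 230) = arctan(61000/230) = 89.78°
∠(j61000 + 4210) = arctan(61000/4210) = 86.05°
∠(j61000 + 29) = arctan(61000/29) = 89.97°
∠(j61000 + 200) = arctan(61000/200) = 89.81°
∠(j61000 + 1460) = arctan(61000/1460) = 88.63°
∠H(j61000) = 89.78° + 86.05° − (89.97° + 89.81° + 88.63°) = -92.58°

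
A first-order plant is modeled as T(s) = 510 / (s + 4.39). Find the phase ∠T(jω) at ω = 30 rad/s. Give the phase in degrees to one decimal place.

-81.7 deg

∠(j30 + 4.39) = arctan(30/4.39) = 81.67°
∠T(j30) = −81.67° = -81.67°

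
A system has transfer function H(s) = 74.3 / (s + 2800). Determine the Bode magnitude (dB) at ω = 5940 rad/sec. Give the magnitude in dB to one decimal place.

|j5940 + 2800| = √(5940² + 2800²) = 6567
|H(j5940)| = 74.3 / 6567 = 0.011314
20 log₁₀(0.011314) = -38.93 dB

-38.9 dB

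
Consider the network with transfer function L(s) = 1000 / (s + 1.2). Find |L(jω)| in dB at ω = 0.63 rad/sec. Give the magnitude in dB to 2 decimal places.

|j0.63 + 1.2| = √(0.63² + 1.2²) = 1.355
|L(j0.63)| = 1000 / 1.355 = 737.83
20 log₁₀(737.83) = 57.359 dB

57.36 dB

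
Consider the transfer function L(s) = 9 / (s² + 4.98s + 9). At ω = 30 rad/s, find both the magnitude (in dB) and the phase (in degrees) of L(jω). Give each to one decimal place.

|L| = -40.0 dB, ∠L = -170.5°

|(j30)² + 4.98(j30) + 9| = |-891 + j149.4| = 903.4
|L(j30)| = 9 / 903.4 = 0.0099619
20 log₁₀(0.0099619) = -40.03 dB
∠[(j30)² + 4.98(j30) + 9] = ∠[-891 + j149.4] = 170.48°
∠L(j30) = −170.48° = -170.48°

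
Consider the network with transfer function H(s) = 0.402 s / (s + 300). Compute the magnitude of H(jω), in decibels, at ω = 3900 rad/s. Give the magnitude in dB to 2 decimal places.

|j3900| = 3900
|j3900 + 300| = √(3900² + 300²) = 3912
|H(j3900)| = 0.402 × 3900 / 3912 = 0.40082
20 log₁₀(0.40082) = -7.941 dB

-7.94 dB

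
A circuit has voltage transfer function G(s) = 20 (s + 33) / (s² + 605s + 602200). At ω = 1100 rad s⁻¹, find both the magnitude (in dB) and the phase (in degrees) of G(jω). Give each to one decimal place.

|G| = -32.2 dB, ∠G = -44.1 deg

|j1100 + 33| = √(1100² + 33²) = 1100
|(j1100)² + 605(j1100) + 602200| = |-6.078e+05 + j6.655e+05| = 9.013e+05
|G(j1100)| = 20 × 1100 / 9.013e+05 = 0.024421
20 log₁₀(0.024421) = -32.24 dB
∠(j1100 + 33) = arctan(1100/33) = 88.28°
∠[(j1100)² + 605(j1100) + 602200] = ∠[-6.078e+05 + j6.655e+05] = 132.41°
∠G(j1100) = 88.28° − 132.41° = -44.12°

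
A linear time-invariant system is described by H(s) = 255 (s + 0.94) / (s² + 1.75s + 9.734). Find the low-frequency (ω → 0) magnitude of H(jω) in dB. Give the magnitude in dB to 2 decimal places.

H(0) = 255 × 0.94 / 9.734 = 24.625
20 log₁₀(24.625) = 27.828 dB

27.83 dB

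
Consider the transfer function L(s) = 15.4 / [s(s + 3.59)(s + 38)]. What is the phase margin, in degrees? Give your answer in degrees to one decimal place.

88.0°

Gain crossover: |L(jω)| = 1 at ω ≈ 0.113 rad/s.
∠L(j0.113) = −90° − arctan(0.113/3.59) − arctan(0.113/38) ≈ -91.97°
PM = 180° + (-91.97°) = 88.03°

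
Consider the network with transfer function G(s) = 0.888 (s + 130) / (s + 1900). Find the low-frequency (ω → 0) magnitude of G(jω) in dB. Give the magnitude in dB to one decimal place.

G(0) = 0.888 × 130 / 1900 = 0.060758
20 log₁₀(0.060758) = -24.33 dB

-24.3 dB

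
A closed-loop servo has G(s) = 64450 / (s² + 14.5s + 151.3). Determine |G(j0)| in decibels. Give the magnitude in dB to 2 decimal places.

52.59 dB

G(0) = 64450 / 151.3 = 425.97
20 log₁₀(425.97) = 52.588 dB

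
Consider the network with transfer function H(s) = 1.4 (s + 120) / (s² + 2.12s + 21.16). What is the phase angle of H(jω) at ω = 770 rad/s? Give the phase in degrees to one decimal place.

-98.7°

∠(j770 + 120) = arctan(770/120) = 81.14°
∠[(j770)² + 2.12(j770) + 21.16] = ∠[-5.9288e+05 + j1632.4] = 179.84°
∠H(j770) = 81.14° − 179.84° = -98.70°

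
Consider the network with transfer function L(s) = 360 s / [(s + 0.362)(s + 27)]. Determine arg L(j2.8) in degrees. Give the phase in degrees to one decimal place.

1.4 deg

∠(j2.8) = 90.00°
∠(j2.8 + 0.362) = arctan(2.8/0.362) = 82.63°
∠(j2.8 + 27) = arctan(2.8/27) = 5.92°
∠L(j2.8) = 90.00° − (82.63° + 5.92°) = 1.45°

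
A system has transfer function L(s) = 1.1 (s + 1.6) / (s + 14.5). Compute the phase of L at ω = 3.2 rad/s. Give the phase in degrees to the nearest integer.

∠(j3.2 + 1.6) = arctan(3.2/1.6) = 63.43°
∠(j3.2 + 14.5) = arctan(3.2/14.5) = 12.45°
∠L(j3.2) = 63.43° − 12.45° = 50.99°

51°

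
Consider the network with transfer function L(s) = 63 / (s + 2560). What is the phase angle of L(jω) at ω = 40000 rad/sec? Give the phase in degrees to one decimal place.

∠(j40000 + 2560) = arctan(40000/2560) = 86.34°
∠L(j40000) = −86.34° = -86.34°

-86.3°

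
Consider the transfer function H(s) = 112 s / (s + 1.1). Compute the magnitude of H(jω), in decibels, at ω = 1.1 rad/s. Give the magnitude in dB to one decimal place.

|j1.1| = 1.1
|j1.1 + 1.1| = √(1.1² + 1.1²) = 1.556
|H(j1.1)| = 112 × 1.1 / 1.556 = 79.196
20 log₁₀(79.196) = 37.97 dB

38.0 dB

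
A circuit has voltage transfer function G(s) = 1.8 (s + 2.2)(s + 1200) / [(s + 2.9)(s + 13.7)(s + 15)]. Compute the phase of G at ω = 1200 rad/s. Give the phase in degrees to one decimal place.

∠(j1200 + 2.2) = arctan(1200/2.2) = 89.89°
∠(j1200 + 1200) = arctan(1200/1200) = 45.00°
∠(j1200 + 2.9) = arctan(1200/2.9) = 89.86°
∠(j1200 + 13.7) = arctan(1200/13.7) = 89.35°
∠(j1200 + 15) = arctan(1200/15) = 89.28°
∠G(j1200) = 89.89° + 45.00° − (89.86° + 89.35° + 89.28°) = -133.60°

-133.6°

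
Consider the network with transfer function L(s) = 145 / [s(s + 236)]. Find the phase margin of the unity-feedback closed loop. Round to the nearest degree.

Gain crossover: |L(jω)| = 1 at ω ≈ 0.614 rad/sec.
∠L(j0.614) = −90° − arctan(0.614/236) ≈ -90.15°
PM = 180° + (-90.15°) = 89.85°

90 deg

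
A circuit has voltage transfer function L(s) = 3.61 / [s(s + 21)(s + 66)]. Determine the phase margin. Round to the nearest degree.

90°

Gain crossover: |L(jω)| = 1 at ω ≈ 0.0026 rad s⁻¹.
∠L(j0.0026) = −90° − arctan(0.0026/21) − arctan(0.0026/66) ≈ -90.01°
PM = 180° + (-90.01°) = 89.99°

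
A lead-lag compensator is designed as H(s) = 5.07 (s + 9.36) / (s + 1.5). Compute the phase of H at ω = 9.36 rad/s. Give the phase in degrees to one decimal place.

-35.9°

∠(j9.36 + 9.36) = arctan(9.36/9.36) = 45.00°
∠(j9.36 + 1.5) = arctan(9.36/1.5) = 80.90°
∠H(j9.36) = 45.00° − 80.90° = -35.90°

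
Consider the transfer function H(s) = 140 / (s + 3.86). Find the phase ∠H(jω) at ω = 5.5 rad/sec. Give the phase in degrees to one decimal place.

∠(j5.5 + 3.86) = arctan(5.5/3.86) = 54.94°
∠H(j5.5) = −54.94° = -54.94°

-54.9 deg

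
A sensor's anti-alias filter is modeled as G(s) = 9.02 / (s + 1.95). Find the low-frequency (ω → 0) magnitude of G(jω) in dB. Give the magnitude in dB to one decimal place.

13.3 dB

G(0) = 9.02 / 1.95 = 4.6256
20 log₁₀(4.6256) = 13.30 dB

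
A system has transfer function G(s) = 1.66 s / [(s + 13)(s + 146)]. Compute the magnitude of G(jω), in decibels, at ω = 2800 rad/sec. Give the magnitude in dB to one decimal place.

-64.6 dB

|j2800| = 2800
|j2800 + 13| = √(2800² + 13²) = 2800
|j2800 + 146| = √(2800² + 146²) = 2804
|G(j2800)| = 1.66 × 2800 / (2800 × 2804) = 0.00059205
20 log₁₀(0.00059205) = -64.55 dB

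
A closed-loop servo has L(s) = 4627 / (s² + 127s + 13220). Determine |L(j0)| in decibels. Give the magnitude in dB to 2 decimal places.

L(0) = 4627 / 13220 = 0.35
20 log₁₀(0.35) = -9.119 dB

-9.12 dB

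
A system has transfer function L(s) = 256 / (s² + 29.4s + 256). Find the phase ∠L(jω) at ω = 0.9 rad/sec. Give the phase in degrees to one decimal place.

-5.9°

∠[(j0.9)² + 29.4(j0.9) + 256] = ∠[255.19 + j26.46] = 5.92°
∠L(j0.9) = −5.92° = -5.92°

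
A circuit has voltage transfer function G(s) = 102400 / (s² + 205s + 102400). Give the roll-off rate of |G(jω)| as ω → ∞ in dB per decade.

-40 dB/decade

With 0 zeros and 2 poles, the high-frequency asymptotic slope is 20 × (0 − 2) = -40 dB/decade.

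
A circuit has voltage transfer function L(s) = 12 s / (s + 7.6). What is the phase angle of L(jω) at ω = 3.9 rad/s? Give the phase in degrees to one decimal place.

62.8°

∠(j3.9) = 90.00°
∠(j3.9 + 7.6) = arctan(3.9/7.6) = 27.16°
∠L(j3.9) = 90.00° − 27.16° = 62.84°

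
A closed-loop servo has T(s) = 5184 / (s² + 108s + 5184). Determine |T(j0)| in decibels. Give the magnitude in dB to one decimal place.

0.0 dB

T(0) = 5184 / 5184 = 1
20 log₁₀(1) = 0.00 dB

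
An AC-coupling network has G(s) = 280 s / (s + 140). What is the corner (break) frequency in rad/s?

140 rad/s

The single real pole at s = −140 gives a corner at ω = 140 rad/s.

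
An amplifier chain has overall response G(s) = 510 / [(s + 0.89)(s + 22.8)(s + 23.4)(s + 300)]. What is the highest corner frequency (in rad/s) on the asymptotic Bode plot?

300 rad/s

Break frequencies occur at each pole and zero magnitude: 0.89 rad/s, 22.8 rad/s, 23.4 rad/s, 300 rad/s.
The highest is 300 rad/s.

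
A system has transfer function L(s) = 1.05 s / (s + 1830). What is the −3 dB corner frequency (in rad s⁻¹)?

For a single-pole high-pass, the −3 dB point is at the pole: ω = 1830 rad s⁻¹.

1830 rad s⁻¹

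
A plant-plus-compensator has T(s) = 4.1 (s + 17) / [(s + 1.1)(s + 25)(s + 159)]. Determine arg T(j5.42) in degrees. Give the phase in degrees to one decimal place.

∠(j5.42 + 17) = arctan(5.42/17) = 17.68°
∠(j5.42 + 1.1) = arctan(5.42/1.1) = 78.53°
∠(j5.42 + 25) = arctan(5.42/25) = 12.23°
∠(j5.42 + 159) = arctan(5.42/159) = 1.95°
∠T(j5.42) = 17.68° − (78.53° + 12.23° + 1.95°) = -75.03°

-75.0°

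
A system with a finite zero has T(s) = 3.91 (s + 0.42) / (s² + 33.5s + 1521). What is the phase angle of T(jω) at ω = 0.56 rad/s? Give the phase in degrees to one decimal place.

52.4°

∠(j0.56 + 0.42) = arctan(0.56/0.42) = 53.13°
∠[(j0.56)² + 33.5(j0.56) + 1521] = ∠[1520.7 + j18.76] = 0.71°
∠T(j0.56) = 53.13° − 0.71° = 52.42°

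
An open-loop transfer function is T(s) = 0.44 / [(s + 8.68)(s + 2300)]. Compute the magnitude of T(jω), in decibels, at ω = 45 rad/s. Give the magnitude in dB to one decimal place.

|j45 + 8.68| = √(45² + 8.68²) = 45.83
|j45 + 2300| = √(45² + 2300²) = 2300
|T(j45)| = 0.44 / (45.83 × 2300) = 4.1735e-06
20 log₁₀(4.1735e-06) = -107.59 dB

-107.6 dB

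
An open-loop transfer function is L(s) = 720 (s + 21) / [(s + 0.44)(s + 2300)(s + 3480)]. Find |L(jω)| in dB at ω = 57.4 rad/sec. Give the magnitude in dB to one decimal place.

|j57.4 + 21| = √(57.4² + 21²) = 61.12
|j57.4 + 0.44| = √(57.4² + 0.44²) = 57.4
|j57.4 + 2300| = √(57.4² + 2300²) = 2301
|j57.4 + 3480| = √(57.4² + 3480²) = 3480
|L(j57.4)| = 720 × 61.12 / (57.4 × 2301 × 3480) = 9.5741e-05
20 log₁₀(9.5741e-05) = -80.38 dB

-80.4 dB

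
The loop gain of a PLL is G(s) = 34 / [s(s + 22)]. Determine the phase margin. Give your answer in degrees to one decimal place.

86.0°

Gain crossover: |G(jω)| = 1 at ω ≈ 1.54 rad s⁻¹.
∠G(j1.54) = −90° − arctan(1.54/22) ≈ -94.01°
PM = 180° + (-94.01°) = 85.99°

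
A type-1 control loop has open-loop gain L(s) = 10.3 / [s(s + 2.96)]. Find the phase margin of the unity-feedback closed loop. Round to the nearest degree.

Gain crossover: |L(jω)| = 1 at ω ≈ 2.61 rad/sec.
∠L(j2.61) = −90° − arctan(2.61/2.96) ≈ -131.40°
PM = 180° + (-131.40°) = 48.60°

49 deg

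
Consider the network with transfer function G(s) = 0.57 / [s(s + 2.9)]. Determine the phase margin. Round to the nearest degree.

86°

Gain crossover: |G(jω)| = 1 at ω ≈ 0.196 rad/sec.
∠G(j0.196) = −90° − arctan(0.196/2.9) ≈ -93.87°
PM = 180° + (-93.87°) = 86.13°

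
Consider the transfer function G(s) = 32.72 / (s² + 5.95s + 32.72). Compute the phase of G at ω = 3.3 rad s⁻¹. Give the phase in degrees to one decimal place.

-42.0°

∠[(j3.3)² + 5.95(j3.3) + 32.72] = ∠[21.83 + j19.635] = 41.97°
∠G(j3.3) = −41.97° = -41.97°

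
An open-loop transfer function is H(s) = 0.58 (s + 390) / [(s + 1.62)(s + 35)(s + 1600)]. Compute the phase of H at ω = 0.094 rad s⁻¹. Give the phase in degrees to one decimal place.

-3.5°

∠(j0.094 + 390) = arctan(0.094/390) = 0.01°
∠(j0.094 + 1.62) = arctan(0.094/1.62) = 3.32°
∠(j0.094 + 35) = arctan(0.094/35) = 0.15°
∠(j0.094 + 1600) = arctan(0.094/1600) = 0.00°
∠H(j0.094) = 0.01° − (3.32° + 0.15° + 0.00°) = -3.46°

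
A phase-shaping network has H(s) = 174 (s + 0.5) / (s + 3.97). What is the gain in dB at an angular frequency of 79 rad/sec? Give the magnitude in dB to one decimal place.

44.8 dB

|j79 + 0.5| = √(79² + 0.5²) = 79
|j79 + 3.97| = √(79² + 3.97²) = 79.1
|H(j79)| = 174 × 79 / 79.1 = 173.78
20 log₁₀(173.78) = 44.80 dB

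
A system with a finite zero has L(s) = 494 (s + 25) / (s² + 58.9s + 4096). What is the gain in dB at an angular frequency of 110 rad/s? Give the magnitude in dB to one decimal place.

14.7 dB

|j110 + 25| = √(110² + 25²) = 112.8
|(j110)² + 58.9(j110) + 4096| = |-8004 + j6479| = 1.03e+04
|L(j110)| = 494 × 112.8 / 1.03e+04 = 5.4115
20 log₁₀(5.4115) = 14.67 dB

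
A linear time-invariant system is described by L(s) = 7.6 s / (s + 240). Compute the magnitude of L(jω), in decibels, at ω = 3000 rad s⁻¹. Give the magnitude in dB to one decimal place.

|j3000| = 3000
|j3000 + 240| = √(3000² + 240²) = 3010
|L(j3000)| = 7.6 × 3000 / 3010 = 7.5758
20 log₁₀(7.5758) = 17.59 dB

17.6 dB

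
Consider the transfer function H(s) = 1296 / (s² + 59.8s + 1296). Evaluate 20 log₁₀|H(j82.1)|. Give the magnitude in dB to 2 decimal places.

|(j82.1)² + 59.8(j82.1) + 1296| = |-5444.4 + j4909.6| = 7331
|H(j82.1)| = 1296 / 7331 = 0.17678
20 log₁₀(0.17678) = -15.051 dB

-15.05 dB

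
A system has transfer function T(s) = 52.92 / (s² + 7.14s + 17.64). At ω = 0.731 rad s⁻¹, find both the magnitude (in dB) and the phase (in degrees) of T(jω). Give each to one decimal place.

|(j0.731)² + 7.14(j0.731) + 17.64| = |17.106 + j5.2193| = 17.88
|T(j0.731)| = 52.92 / 17.88 = 2.959
20 log₁₀(2.959) = 9.42 dB
∠[(j0.731)² + 7.14(j0.731) + 17.64] = ∠[17.106 + j5.2193] = 16.97°
∠T(j0.731) = −16.97° = -16.97°

|T| = 9.4 dB, ∠T = -17.0°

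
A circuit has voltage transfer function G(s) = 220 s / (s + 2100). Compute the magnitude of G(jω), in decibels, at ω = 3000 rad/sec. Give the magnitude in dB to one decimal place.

45.1 dB

|j3000| = 3000
|j3000 + 2100| = √(3000² + 2100²) = 3662
|G(j3000)| = 220 × 3000 / 3662 = 180.23
20 log₁₀(180.23) = 45.12 dB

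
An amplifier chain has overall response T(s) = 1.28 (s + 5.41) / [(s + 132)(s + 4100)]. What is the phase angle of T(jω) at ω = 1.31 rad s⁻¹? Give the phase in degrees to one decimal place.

∠(j1.31 + 5.41) = arctan(1.31/5.41) = 13.61°
∠(j1.31 + 132) = arctan(1.31/132) = 0.57°
∠(j1.31 + 4100) = arctan(1.31/4100) = 0.02°
∠T(j1.31) = 13.61° − (0.57° + 0.02°) = 13.02°

13.0°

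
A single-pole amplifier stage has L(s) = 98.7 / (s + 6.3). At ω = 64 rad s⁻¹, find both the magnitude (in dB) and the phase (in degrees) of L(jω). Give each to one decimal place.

|j64 + 6.3| = √(64² + 6.3²) = 64.31
|L(j64)| = 98.7 / 64.31 = 1.5348
20 log₁₀(1.5348) = 3.72 dB
∠(j64 + 6.3) = arctan(64/6.3) = 84.38°
∠L(j64) = −84.38° = -84.38°

|L| = 3.7 dB, ∠L = -84.4°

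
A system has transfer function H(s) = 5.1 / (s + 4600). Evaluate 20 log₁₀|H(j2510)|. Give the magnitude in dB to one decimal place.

|j2510 + 4600| = √(2510² + 4600²) = 5240
|H(j2510)| = 5.1 / 5240 = 0.00097324
20 log₁₀(0.00097324) = -60.24 dB

-60.2 dB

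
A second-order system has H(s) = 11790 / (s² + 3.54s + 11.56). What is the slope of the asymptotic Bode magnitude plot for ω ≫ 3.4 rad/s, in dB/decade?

-40 dB/decade

With 0 zeros and 2 poles, the high-frequency asymptotic slope is 20 × (0 − 2) = -40 dB/decade.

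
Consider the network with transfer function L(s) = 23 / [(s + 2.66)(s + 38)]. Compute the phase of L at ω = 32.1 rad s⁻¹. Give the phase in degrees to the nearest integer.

-125°

∠(j32.1 + 2.66) = arctan(32.1/2.66) = 85.26°
∠(j32.1 + 38) = arctan(32.1/38) = 40.19°
∠L(j32.1) = − (85.26° + 40.19°) = -125.45°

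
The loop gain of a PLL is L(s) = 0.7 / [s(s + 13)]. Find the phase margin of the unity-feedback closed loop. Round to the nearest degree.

90°

Gain crossover: |L(jω)| = 1 at ω ≈ 0.0538 rad/s.
∠L(j0.0538) = −90° − arctan(0.0538/13) ≈ -90.24°
PM = 180° + (-90.24°) = 89.76°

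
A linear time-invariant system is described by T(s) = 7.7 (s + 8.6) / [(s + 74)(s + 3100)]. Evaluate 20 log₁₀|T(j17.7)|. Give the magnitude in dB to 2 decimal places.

|j17.7 + 8.6| = √(17.7² + 8.6²) = 19.68
|j17.7 + 74| = √(17.7² + 74²) = 76.09
|j17.7 + 3100| = √(17.7² + 3100²) = 3100
|T(j17.7)| = 7.7 × 19.68 / (76.09 × 3100) = 0.0006424
20 log₁₀(0.0006424) = -63.844 dB

-63.84 dB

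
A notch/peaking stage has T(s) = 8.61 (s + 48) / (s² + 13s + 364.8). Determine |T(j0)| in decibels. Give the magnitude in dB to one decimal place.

T(0) = 8.61 × 48 / 364.8 = 1.1329
20 log₁₀(1.1329) = 1.08 dB

1.1 dB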